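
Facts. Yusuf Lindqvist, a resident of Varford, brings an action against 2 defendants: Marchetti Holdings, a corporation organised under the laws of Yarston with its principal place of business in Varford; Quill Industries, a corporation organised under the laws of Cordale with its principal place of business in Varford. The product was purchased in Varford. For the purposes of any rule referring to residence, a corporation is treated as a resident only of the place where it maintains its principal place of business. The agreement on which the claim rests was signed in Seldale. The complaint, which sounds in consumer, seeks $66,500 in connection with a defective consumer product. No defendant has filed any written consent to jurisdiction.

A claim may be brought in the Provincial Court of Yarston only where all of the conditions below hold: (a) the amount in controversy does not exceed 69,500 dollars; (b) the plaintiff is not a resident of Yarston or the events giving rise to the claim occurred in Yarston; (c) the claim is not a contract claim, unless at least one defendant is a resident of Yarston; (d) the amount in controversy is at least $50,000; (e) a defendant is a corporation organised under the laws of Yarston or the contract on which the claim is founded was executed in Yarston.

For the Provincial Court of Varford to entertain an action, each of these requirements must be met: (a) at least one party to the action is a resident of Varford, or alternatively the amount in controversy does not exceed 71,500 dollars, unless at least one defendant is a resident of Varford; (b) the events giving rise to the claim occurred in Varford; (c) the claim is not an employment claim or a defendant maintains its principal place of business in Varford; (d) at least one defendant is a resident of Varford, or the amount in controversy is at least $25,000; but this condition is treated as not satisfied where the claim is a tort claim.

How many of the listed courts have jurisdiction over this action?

2

The Provincial Court of Yarston:
  (a) The amount in controversy is $66,500, within the $69,500 ceiling. Satisfied.
  (b) The plaintiff resides in Varford, which is not Yarston, so this disjunct is met. Satisfied.
  (c) The claim is a consumer claim, not a contract claim. Met.
  (d) The amount in controversy is $66,500, which meets the USD 50,000 floor. Satisfied.
  (e) Marchetti Holdings is organised under the laws of Yarston, which satisfies one of the alternatives. Condition met.
  → All conditions met; jurisdiction exists.
The Provincial Court of Varford:
  (a) Yusuf Lindqvist resides in Varford, which satisfies one of the alternatives. Condition met.
  (b) The operative events occurred in Varford. Met.
  (c) The claim is a consumer claim, not an employment claim — that alternative is enough. Met.
  (d) Marchetti Holdings resides in Varford — that alternative is enough. And the carve-out is inapplicable — the claim is a consumer claim, not a tort claim. Met.
  → The court has jurisdiction.
Courts with jurisdiction: the Provincial Court of Yarston, the Provincial Court of Varford — 2 in total.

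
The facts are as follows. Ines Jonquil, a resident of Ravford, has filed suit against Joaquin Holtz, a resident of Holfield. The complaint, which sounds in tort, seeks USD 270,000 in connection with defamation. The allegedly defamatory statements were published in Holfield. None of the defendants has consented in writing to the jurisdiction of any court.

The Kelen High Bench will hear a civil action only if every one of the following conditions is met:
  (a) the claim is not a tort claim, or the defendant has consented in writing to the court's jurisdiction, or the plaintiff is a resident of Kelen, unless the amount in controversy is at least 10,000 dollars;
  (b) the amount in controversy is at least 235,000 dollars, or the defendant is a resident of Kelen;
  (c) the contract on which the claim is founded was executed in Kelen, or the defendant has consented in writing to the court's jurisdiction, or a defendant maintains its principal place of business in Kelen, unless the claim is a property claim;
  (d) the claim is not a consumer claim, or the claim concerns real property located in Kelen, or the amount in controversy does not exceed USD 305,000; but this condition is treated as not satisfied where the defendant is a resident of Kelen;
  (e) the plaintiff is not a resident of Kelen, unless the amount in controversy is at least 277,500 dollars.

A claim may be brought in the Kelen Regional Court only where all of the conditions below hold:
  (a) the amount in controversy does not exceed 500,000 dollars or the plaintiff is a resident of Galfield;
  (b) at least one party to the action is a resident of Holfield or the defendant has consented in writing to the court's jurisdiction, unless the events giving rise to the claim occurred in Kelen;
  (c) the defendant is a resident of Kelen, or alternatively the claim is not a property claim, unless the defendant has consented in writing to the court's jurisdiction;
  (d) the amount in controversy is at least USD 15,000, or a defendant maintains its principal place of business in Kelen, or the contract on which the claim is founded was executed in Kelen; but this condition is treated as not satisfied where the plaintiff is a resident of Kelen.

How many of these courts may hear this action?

The Kelen High Bench:
  (a) The claim is a tort claim; no such written consent has been filed; the plaintiff resides in Ravford, not Kelen — every alternative fails. However, the amount in controversy is 270,000 dollars, which meets the USD 10,000 floor, so the 'unless' proviso supplies this condition. Met.
  (b) The amount in controversy is 270,000 dollars, which meets the USD 235,000 floor, which satisfies one of the alternatives. Satisfied.
  (c) No contract (and hence no place of execution) is alleged; no such written consent has been filed; no defendant is a corporation — every alternative fails. The proviso offers no rescue either, since the claim is a tort claim, not a property claim. Condition not met.
  (d) The claim is a tort claim, not a consumer claim, so this disjunct is met. The carve-out does not apply: the defendant resides in Holfield, not Kelen. Satisfied.
  (e) The plaintiff resides in Ravford, which is not Kelen. Met.
  → At least one condition fails; no jurisdiction.
The Kelen Regional Court:
  (a) The amount in controversy is $270,000, within the USD 500,000 ceiling, which satisfies one of the alternatives. Condition met.
  (b) Joaquin Holtz resides in Holfield — that alternative is enough. Condition met.
  (c) The claim is a tort claim, not a property claim — that alternative is enough. Met.
  (d) The amount in controversy is 270,000 dollars, which meets the $15,000 floor, so one alternative holds. And the carve-out is inapplicable — the plaintiff resides in Ravford, not Kelen. Met.
  → The court has jurisdiction.
Courts with jurisdiction: the Kelen Regional Court — 1 in total.

1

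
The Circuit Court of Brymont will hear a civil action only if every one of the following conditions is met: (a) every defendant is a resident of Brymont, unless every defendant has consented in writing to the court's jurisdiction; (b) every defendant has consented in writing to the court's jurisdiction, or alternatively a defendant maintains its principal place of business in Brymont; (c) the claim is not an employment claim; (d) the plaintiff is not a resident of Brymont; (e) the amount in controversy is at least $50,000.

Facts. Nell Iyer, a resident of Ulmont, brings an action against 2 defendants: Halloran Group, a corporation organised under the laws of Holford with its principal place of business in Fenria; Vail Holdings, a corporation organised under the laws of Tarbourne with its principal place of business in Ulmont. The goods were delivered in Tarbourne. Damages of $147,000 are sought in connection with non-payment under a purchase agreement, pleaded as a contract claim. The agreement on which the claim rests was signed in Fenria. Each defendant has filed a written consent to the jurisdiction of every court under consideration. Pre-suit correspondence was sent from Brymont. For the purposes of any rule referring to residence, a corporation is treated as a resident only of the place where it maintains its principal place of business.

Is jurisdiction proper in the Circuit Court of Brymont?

Yes

The Circuit Court of Brymont:
  (a) The defendants reside as follows — Halloran Group in Fenria, Vail Holdings in Ulmont — not all in Brymont. The proviso rescues it, though: every defendant has filed written consent. Satisfied.
  (b) Every defendant has filed written consent — that alternative is enough. Met.
  (c) The claim is a contract claim, not an employment claim. Met.
  (d) The plaintiff resides in Ulmont, which is not Brymont. Condition met.
  (e) The amount in controversy is USD 147,000, which meets the 50,000 dollars floor. Condition met.
  → All conditions met; jurisdiction exists.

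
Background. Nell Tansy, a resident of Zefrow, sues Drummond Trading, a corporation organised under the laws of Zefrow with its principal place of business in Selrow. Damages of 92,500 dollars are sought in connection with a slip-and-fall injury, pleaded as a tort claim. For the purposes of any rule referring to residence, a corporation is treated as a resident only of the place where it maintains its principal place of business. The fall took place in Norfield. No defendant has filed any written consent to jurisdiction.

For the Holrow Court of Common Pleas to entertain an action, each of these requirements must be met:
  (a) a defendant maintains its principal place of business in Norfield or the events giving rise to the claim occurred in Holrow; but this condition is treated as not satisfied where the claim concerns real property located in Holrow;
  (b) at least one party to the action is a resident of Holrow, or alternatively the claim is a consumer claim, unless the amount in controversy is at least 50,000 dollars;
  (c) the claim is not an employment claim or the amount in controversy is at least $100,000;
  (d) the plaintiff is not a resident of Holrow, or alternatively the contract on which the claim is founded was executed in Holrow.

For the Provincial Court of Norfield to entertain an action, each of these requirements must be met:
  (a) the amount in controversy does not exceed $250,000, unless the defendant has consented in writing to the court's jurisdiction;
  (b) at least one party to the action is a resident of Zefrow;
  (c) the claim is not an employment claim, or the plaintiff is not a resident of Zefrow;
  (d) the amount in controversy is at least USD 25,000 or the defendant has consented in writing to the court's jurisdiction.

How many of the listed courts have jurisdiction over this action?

The Holrow Court of Common Pleas:
  (a) The corporate defendant(s) have their principal place of business in Selrow, not Norfield; the operative events occurred in Norfield, not Holrow — no alternative holds. Not satisfied.
  (b) No party resides in Holrow; the claim is a tort claim, not a consumer claim — no alternative holds. The proviso rescues it, though: the amount in controversy is $92,500, which meets the USD 50,000 floor. Condition met.
  (c) The claim is a tort claim, not an employment claim, which satisfies one of the alternatives. Satisfied.
  (d) The plaintiff resides in Zefrow, which is not Holrow — that alternative is enough. Condition met.
  → No jurisdiction.
The Provincial Court of Norfield:
  (a) The amount in controversy is USD 92,500, within the $250,000 ceiling. Satisfied.
  (b) Nell Tansy resides in Zefrow. Met.
  (c) The claim is a tort claim, not an employment claim, so one alternative holds. Condition met.
  (d) The amount in controversy is 92,500 dollars, which meets the 25,000 dollars floor, which satisfies one of the alternatives. Satisfied.
  → Jurisdiction lies.
Courts with jurisdiction: the Provincial Court of Norfield — 1 in total.

1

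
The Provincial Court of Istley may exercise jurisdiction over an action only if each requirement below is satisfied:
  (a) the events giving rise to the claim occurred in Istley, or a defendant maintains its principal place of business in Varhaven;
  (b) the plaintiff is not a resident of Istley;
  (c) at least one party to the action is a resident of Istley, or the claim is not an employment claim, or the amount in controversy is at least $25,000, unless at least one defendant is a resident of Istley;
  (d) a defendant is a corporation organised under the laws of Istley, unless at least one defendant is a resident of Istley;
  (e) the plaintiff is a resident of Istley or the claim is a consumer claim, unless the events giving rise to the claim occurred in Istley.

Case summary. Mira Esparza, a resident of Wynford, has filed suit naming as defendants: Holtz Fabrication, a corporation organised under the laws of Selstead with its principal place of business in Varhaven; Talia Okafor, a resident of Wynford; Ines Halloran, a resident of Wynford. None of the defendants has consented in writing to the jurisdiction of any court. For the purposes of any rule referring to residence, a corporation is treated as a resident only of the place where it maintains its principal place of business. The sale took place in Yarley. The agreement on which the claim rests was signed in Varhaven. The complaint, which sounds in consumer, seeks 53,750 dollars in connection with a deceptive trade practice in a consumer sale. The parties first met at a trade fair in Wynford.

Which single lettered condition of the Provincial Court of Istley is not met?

(d)

The Provincial Court of Istley:
  (a) Holtz Fabrication has its principal place of business in Varhaven, which satisfies one of the alternatives. Condition met.
  (b) The plaintiff resides in Wynford, which is not Istley. Condition met.
  (c) The claim is a consumer claim, not an employment claim, which satisfies one of the alternatives. Met.
  (d) The corporate defendant(s) are organised in Selstead, not Istley. And no defendant resides in Istley (they reside in Varhaven, Wynford, Wynford), so the proviso does not save it. Not met.
  (e) The claim is a consumer claim, so this disjunct is met. Satisfied.
Only condition (d) fails.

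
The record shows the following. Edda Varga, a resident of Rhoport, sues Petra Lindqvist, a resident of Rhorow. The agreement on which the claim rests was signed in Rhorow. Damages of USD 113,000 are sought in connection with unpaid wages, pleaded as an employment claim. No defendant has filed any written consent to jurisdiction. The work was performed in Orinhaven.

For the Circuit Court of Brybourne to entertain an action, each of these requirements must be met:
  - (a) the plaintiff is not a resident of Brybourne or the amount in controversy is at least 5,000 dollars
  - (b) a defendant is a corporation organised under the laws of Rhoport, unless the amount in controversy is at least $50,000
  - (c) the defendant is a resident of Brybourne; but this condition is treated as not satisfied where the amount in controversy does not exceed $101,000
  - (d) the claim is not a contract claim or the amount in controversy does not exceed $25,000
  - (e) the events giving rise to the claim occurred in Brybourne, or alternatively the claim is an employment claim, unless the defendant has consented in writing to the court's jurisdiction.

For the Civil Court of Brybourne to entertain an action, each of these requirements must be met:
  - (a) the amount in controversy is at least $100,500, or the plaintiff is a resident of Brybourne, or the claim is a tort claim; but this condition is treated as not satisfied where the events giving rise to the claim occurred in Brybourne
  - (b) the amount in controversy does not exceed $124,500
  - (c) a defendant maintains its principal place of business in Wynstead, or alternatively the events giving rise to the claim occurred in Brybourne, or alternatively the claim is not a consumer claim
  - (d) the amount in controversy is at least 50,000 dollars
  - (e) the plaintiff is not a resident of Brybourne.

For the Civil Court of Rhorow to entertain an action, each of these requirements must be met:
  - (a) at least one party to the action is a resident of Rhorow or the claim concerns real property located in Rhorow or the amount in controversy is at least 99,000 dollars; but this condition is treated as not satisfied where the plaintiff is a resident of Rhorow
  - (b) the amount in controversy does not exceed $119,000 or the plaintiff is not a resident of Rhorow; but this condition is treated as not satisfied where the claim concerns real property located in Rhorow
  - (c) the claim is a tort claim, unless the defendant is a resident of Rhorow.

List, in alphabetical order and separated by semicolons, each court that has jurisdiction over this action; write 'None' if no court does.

The Circuit Court of Brybourne:
  (a) The plaintiff resides in Rhoport, which is not Brybourne, which satisfies one of the alternatives. Satisfied.
  (b) No defendant is a corporation. But the amount in controversy is USD 113,000, which meets the $50,000 floor, and the 'unless' clause therefore excuses the requirement. Met.
  (c) The defendant resides in Rhorow, not Brybourne. Condition not met.
  (d) The claim is an employment claim, not a contract claim, which satisfies one of the alternatives. Condition met.
  (e) The claim is an employment claim, so one alternative holds. Condition met.
  → The court lacks jurisdiction.
The Civil Court of Brybourne:
  (a) The amount in controversy is $113,000, which meets the USD 100,500 floor, so one alternative holds. The exception is not triggered, since the operative events occurred in Orinhaven, not Brybourne. Met.
  (b) The amount in controversy is USD 113,000, within the $124,500 ceiling. Met.
  (c) The claim is an employment claim, not a consumer claim, which satisfies one of the alternatives. Condition met.
  (d) The amount in controversy is $113,000, which meets the 50,000 dollars floor. Condition met.
  (e) The plaintiff resides in Rhoport, which is not Brybourne. Satisfied.
  → All conditions met; jurisdiction exists.
The Civil Court of Rhorow:
  (a) Petra Lindqvist resides in Rhorow, which satisfies one of the alternatives. And the carve-out is inapplicable — the plaintiff resides in Rhoport, not Rhorow. Met.
  (b) The amount in controversy is 113,000 dollars, within the $119,000 ceiling, so one alternative holds. The exception is not triggered, since the claim does not concern real property. Satisfied.
  (c) The claim is an employment claim, not a tort claim. The proviso rescues it, though: the defendant resides in Rhorow. Met.
  → All conditions met; jurisdiction exists.

the Civil Court of Brybourne; the Civil Court of Rhorow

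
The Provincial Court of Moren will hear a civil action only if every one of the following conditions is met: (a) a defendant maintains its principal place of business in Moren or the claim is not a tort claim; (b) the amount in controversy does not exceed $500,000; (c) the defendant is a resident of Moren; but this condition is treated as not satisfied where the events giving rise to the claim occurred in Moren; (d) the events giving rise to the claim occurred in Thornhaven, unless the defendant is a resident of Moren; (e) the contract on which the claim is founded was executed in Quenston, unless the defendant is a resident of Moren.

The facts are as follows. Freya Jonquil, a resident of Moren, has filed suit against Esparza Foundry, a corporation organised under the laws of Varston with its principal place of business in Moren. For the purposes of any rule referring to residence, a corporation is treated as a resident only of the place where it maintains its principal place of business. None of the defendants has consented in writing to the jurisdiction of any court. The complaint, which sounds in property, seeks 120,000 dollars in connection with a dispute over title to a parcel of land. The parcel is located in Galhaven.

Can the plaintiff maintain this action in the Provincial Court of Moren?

Yes

The Provincial Court of Moren:
  (a) Esparza Foundry has its principal place of business in Moren — that alternative is enough. Satisfied.
  (b) The amount in controversy is USD 120,000, within the USD 500,000 ceiling. Satisfied.
  (c) The defendant resides in Moren. The carve-out does not apply: the operative events occurred in Galhaven, not Moren. Met.
  (d) The operative events occurred in Galhaven, not Thornhaven. However, the defendant resides in Moren, so the 'unless' proviso supplies this condition. Satisfied.
  (e) No contract (and hence no place of execution) is alleged. The proviso rescues it, though: the defendant resides in Moren. Satisfied.
  → All conditions met; jurisdiction exists.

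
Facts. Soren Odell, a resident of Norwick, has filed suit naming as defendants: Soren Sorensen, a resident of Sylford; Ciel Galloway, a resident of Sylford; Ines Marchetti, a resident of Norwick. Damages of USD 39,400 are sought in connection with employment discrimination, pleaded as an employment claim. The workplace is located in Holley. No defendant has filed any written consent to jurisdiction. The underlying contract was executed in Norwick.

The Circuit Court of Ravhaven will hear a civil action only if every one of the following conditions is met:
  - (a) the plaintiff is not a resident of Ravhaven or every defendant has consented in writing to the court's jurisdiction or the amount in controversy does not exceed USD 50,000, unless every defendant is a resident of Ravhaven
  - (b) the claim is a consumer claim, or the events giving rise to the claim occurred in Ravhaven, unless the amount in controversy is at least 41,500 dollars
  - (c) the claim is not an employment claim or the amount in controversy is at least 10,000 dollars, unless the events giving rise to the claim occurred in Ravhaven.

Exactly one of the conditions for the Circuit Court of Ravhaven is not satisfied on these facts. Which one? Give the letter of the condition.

(b)

The Circuit Court of Ravhaven:
  (a) The plaintiff resides in Norwick, which is not Ravhaven, so this disjunct is met. Satisfied.
  (b) The claim is an employment claim, not a consumer claim; the operative events occurred in Holley, not Ravhaven — every alternative fails. And the amount in controversy is 39,400 dollars, below the $41,500 floor, so the proviso does not save it. Not satisfied.
  (c) The amount in controversy is 39,400 dollars, which meets the USD 10,000 floor, which satisfies one of the alternatives. Condition met.
Only condition (b) fails.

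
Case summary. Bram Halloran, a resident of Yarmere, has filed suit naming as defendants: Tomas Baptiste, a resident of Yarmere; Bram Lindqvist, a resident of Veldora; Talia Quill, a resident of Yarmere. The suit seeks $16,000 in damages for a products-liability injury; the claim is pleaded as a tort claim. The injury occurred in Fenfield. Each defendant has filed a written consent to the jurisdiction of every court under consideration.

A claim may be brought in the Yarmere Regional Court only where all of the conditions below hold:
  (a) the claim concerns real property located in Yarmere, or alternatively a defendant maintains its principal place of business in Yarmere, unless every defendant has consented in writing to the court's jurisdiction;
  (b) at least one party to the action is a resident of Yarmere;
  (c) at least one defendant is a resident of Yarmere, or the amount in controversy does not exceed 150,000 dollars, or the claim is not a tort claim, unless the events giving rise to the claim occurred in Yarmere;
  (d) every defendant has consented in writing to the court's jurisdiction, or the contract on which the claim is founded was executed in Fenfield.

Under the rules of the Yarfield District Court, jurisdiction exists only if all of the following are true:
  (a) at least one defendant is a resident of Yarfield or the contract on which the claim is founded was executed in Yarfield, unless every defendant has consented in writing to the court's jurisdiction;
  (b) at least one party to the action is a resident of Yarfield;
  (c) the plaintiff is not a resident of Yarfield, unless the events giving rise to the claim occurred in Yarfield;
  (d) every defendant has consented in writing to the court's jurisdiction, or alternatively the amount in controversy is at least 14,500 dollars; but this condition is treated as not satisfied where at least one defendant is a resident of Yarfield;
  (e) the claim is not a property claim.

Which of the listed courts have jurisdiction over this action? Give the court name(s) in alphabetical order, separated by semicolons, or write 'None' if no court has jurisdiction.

the Yarmere Regional Court

The Yarmere Regional Court:
  (a) The claim does not concern real property; no defendant is a corporation — no alternative holds. The proviso rescues it, though: every defendant has filed written consent. Satisfied.
  (b) Bram Halloran resides in Yarmere. Met.
  (c) Tomas Baptiste resides in Yarmere, which satisfies one of the alternatives. Met.
  (d) Every defendant has filed written consent, so one alternative holds. Met.
  → Every requirement is satisfied — jurisdiction.
The Yarfield District Court:
  (a) No defendant resides in Yarfield (they reside in Yarmere, Veldora, Yarmere); no contract (and hence no place of execution) is alleged — no alternative holds. The proviso rescues it, though: every defendant has filed written consent. Condition met.
  (b) No party resides in Yarfield. Fails.
  (c) The plaintiff resides in Yarmere, which is not Yarfield. Satisfied.
  (d) Every defendant has filed written consent — that alternative is enough. The carve-out does not apply: no defendant resides in Yarfield (they reside in Yarmere, Veldora, Yarmere). Met.
  (e) The claim is a tort claim, not a property claim. Met.
  → No jurisdiction.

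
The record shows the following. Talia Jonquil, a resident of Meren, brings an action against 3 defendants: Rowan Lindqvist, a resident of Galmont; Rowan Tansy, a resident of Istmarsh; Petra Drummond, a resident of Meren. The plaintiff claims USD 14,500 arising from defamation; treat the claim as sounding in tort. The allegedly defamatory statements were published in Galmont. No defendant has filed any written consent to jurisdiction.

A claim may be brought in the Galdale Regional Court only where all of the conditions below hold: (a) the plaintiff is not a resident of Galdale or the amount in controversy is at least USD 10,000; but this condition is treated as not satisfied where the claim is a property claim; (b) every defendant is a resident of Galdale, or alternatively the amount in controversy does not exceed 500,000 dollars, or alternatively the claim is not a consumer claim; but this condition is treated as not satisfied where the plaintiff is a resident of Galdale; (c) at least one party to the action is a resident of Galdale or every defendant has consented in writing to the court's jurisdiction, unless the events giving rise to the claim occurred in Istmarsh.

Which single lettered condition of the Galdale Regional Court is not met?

The Galdale Regional Court:
  (a) The plaintiff resides in Meren, which is not Galdale, so this disjunct is met. And the carve-out is inapplicable — the claim is a tort claim, not a property claim. Satisfied.
  (b) The amount in controversy is $14,500, within the 500,000 dollars ceiling — that alternative is enough. The carve-out does not apply: the plaintiff resides in Meren, not Galdale. Condition met.
  (c) No party resides in Galdale; no such written consent has been filed — every alternative fails. Nor does the 'unless' clause help: the operative events occurred in Galmont, not Istmarsh. Not satisfied.
Only condition (c) fails.

(c)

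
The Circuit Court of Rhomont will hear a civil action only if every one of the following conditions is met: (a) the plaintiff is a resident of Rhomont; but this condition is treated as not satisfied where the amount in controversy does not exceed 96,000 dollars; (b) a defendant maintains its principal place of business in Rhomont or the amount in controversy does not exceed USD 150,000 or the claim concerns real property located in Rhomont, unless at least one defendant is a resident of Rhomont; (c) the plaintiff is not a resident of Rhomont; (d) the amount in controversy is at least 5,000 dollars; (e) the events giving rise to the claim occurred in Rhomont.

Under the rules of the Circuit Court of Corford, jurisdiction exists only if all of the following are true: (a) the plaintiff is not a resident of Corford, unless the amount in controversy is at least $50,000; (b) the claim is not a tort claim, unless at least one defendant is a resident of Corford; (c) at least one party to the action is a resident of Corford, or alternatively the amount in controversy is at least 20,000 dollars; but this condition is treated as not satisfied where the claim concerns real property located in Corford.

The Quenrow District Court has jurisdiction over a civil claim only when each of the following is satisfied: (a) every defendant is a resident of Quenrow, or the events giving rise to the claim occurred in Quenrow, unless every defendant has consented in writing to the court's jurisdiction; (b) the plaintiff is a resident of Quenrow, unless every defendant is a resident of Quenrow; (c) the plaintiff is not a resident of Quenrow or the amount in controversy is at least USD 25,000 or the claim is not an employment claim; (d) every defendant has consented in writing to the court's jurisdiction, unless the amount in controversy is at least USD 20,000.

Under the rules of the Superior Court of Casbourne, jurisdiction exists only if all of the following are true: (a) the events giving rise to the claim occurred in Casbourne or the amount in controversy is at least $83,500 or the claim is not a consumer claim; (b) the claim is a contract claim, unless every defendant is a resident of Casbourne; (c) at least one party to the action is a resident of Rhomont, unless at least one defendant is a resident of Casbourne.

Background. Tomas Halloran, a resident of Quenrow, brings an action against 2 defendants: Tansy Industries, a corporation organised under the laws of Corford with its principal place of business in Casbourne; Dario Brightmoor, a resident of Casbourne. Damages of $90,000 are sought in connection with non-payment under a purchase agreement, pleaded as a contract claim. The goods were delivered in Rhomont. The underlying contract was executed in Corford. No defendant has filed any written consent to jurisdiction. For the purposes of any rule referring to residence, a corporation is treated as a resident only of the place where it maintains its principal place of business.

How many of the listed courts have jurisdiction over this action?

2

The Circuit Court of Rhomont:
  (a) The plaintiff resides in Quenrow, not Rhomont. Condition not met.
  (b) The amount in controversy is USD 90,000, within the USD 150,000 ceiling, which satisfies one of the alternatives. Met.
  (c) The plaintiff resides in Quenrow, which is not Rhomont. Met.
  (d) The amount in controversy is 90,000 dollars, which meets the USD 5,000 floor. Satisfied.
  (e) The operative events occurred in Rhomont. Condition met.
  → At least one condition fails; no jurisdiction.
The Circuit Court of Corford:
  (a) The plaintiff resides in Quenrow, which is not Corford. Condition met.
  (b) The claim is a contract claim, not a tort claim. Condition met.
  (c) The amount in controversy is $90,000, which meets the $20,000 floor, so this disjunct is met. The carve-out does not apply: the claim does not concern real property. Satisfied.
  → Jurisdiction lies.
The Quenrow District Court:
  (a) The defendants reside as follows — Tansy Industries in Casbourne, Dario Brightmoor in Casbourne — not all in Quenrow; the operative events occurred in Rhomont, not Quenrow — every alternative fails. The proviso offers no rescue either, since no such written consent has been filed. Condition not met.
  (b) The plaintiff resides in Quenrow. Condition met.
  (c) The amount in controversy is USD 90,000, which meets the USD 25,000 floor — that alternative is enough. Met.
  (d) No such written consent has been filed. But the amount in controversy is $90,000, which meets the USD 20,000 floor, and the 'unless' clause therefore excuses the requirement. Satisfied.
  → The court lacks jurisdiction.
The Superior Court of Casbourne:
  (a) The amount in controversy is $90,000, which meets the $83,500 floor, so one alternative holds. Condition met.
  (b) The claim is a contract claim. Condition met.
  (c) No party resides in Rhomont. But Tansy Industries resides in Casbourne, and the 'unless' clause therefore excuses the requirement. Satisfied.
  → Jurisdiction lies.
Courts with jurisdiction: the Circuit Court of Corford, the Superior Court of Casbourne — 2 in total.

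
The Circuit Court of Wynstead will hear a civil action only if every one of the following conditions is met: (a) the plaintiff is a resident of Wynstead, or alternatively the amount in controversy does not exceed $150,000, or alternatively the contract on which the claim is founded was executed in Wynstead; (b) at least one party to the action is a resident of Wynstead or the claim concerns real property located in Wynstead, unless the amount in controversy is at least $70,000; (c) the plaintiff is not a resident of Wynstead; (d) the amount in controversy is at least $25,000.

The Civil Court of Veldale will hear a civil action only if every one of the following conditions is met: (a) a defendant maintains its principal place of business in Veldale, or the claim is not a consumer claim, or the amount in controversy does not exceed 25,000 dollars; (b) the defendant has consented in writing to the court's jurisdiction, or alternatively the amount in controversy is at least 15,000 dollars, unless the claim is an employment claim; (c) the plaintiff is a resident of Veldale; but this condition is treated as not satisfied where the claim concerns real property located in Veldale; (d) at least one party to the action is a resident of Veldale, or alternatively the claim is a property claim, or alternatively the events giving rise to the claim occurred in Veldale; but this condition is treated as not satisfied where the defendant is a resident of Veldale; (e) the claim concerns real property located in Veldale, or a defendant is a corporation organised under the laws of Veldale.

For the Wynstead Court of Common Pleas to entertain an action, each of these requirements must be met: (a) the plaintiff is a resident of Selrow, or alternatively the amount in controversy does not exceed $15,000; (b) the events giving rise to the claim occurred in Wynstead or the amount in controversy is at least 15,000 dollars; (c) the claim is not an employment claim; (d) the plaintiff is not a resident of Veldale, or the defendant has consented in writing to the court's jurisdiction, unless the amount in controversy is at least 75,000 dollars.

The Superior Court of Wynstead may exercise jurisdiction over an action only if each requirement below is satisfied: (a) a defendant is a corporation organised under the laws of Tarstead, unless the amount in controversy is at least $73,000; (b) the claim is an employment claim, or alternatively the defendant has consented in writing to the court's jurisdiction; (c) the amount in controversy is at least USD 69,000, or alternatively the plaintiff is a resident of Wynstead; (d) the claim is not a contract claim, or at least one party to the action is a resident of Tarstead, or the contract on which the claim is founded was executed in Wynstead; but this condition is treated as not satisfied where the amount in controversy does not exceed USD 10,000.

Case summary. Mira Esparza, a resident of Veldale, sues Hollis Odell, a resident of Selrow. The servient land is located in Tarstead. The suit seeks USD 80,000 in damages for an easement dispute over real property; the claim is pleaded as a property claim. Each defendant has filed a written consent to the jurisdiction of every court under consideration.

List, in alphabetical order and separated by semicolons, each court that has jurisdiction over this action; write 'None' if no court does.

the Circuit Court of Wynstead; the Superior Court of Wynstead

The Circuit Court of Wynstead:
  (a) The amount in controversy is 80,000 dollars, within the 150,000 dollars ceiling, which satisfies one of the alternatives. Met.
  (b) No party resides in Wynstead; the property lies in Tarstead, not Wynstead — every alternative fails. But the amount in controversy is 80,000 dollars, which meets the 70,000 dollars floor, and the 'unless' clause therefore excuses the requirement. Satisfied.
  (c) The plaintiff resides in Veldale, which is not Wynstead. Satisfied.
  (d) The amount in controversy is 80,000 dollars, which meets the 25,000 dollars floor. Satisfied.
  → Jurisdiction lies.
The Civil Court of Veldale:
  (a) The claim is a property claim, not a consumer claim, so this disjunct is met. Met.
  (b) Every defendant has filed written consent, which satisfies one of the alternatives. Met.
  (c) The plaintiff resides in Veldale. The carve-out does not apply: the property lies in Tarstead, not Veldale. Satisfied.
  (d) Mira Esparza resides in Veldale, so this disjunct is met. The carve-out does not apply: the defendant resides in Selrow, not Veldale. Condition met.
  (e) The property lies in Tarstead, not Veldale; no defendant is a corporation — no alternative holds. Condition not met.
  → Not every requirement is met — no jurisdiction.
The Wynstead Court of Common Pleas:
  (a) The plaintiff resides in Veldale, not Selrow; the amount in controversy is 80,000 dollars, above the 15,000 dollars ceiling — none of the alternatives is met. Fails.
  (b) The amount in controversy is USD 80,000, which meets the 15,000 dollars floor, so one alternative holds. Met.
  (c) The claim is a property claim, not an employment claim. Met.
  (d) Every defendant has filed written consent, which satisfies one of the alternatives. Satisfied.
  → Not every requirement is met — no jurisdiction.
The Superior Court of Wynstead:
  (a) No defendant is a corporation. The proviso rescues it, though: the amount in controversy is $80,000, which meets the USD 73,000 floor. Satisfied.
  (b) Every defendant has filed written consent, which satisfies one of the alternatives. Condition met.
  (c) The amount in controversy is 80,000 dollars, which meets the USD 69,000 floor — that alternative is enough. Satisfied.
  (d) The claim is a property claim, not a contract claim, which satisfies one of the alternatives. The exception is not triggered, since the amount in controversy is USD 80,000, above the $10,000 ceiling. Met.
  → Every requirement is satisfied — jurisdiction.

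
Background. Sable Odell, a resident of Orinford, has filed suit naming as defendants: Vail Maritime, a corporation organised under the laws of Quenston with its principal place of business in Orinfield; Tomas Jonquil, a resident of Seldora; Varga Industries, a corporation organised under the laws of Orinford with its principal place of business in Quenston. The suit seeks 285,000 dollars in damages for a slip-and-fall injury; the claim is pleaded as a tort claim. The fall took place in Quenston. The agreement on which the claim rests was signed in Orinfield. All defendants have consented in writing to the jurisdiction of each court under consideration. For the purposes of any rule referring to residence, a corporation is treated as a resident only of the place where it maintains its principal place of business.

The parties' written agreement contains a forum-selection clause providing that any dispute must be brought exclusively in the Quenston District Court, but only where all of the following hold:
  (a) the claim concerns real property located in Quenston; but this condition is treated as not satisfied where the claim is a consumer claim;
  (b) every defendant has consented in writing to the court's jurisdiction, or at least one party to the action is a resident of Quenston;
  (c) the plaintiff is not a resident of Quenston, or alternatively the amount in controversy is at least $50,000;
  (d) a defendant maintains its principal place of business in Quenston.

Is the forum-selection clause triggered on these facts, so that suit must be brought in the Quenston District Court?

No

The Quenston District Court:
  (a) The claim does not concern real property. Condition not met.
  (b) Every defendant has filed written consent, which satisfies one of the alternatives. Met.
  (c) The plaintiff resides in Orinford, which is not Quenston, so one alternative holds. Met.
  (d) Varga Industries has its principal place of business in Quenston. Met.
  → Forum clause is not triggered.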